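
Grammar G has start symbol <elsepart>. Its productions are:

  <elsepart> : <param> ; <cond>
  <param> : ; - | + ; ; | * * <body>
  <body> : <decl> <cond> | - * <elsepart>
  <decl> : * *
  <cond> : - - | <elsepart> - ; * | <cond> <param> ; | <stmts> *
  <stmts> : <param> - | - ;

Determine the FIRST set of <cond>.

<cond> : - - contributes {-}.
From <cond> : <elsepart> - ; *: add FIRST(<elsepart>) = { *, +, ; }.
From <cond> : <cond> <param> ;: add FIRST(<cond>) = { *, +, -, ; }.
From <cond> : <stmts> *: add FIRST(<stmts>) = { *, +, -, ; }.
Union: FIRST(<cond>) = { *, +, -, ; }.

{ *, +, -, ; }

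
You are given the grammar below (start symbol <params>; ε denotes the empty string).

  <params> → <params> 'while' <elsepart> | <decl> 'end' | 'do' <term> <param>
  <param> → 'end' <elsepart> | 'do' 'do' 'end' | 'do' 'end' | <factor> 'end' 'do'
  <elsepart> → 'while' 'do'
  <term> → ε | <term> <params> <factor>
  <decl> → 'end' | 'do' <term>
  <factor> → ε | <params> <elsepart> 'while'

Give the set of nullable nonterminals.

Directly nullable (have an ε-production): <term>, <factor>.
No other nonterminal has a production whose RHS symbols are all nullable.

{ <factor>, <term> }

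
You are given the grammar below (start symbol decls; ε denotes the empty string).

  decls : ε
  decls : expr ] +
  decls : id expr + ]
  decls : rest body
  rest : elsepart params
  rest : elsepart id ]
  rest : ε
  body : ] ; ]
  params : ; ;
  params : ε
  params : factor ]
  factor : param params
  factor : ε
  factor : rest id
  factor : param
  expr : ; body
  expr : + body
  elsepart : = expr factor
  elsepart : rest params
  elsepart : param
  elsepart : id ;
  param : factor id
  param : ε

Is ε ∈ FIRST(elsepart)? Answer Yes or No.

elsepart : rest params and each of rest, params is nullable, so elsepart ⇒* ε.

Yes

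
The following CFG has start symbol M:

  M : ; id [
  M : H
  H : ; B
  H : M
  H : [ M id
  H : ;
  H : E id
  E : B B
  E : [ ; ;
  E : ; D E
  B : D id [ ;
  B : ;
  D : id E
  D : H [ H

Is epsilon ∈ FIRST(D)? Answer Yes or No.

No

No nonterminal in this grammar is nullable.
No production of D has an RHS whose symbols are all nullable, so D is not nullable.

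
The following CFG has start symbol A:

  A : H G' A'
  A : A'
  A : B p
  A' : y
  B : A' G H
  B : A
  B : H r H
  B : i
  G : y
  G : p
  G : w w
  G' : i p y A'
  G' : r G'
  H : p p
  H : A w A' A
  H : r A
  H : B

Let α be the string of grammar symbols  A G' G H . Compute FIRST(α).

{ i, p, r, y }

Add FIRST(A) = { i, p, r, y }; A is not nullable, stop.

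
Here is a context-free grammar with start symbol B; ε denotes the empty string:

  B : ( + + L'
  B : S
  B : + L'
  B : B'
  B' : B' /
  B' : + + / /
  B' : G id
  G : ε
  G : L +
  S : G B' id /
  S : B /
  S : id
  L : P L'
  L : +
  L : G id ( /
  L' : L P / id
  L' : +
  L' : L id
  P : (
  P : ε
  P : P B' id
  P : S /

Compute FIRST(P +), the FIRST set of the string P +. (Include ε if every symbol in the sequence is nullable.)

{ (, +, id }

Add FIRST(P)\{ε} = { (, +, id }; P is nullable, continue.
+ is a terminal; add {+} and stop.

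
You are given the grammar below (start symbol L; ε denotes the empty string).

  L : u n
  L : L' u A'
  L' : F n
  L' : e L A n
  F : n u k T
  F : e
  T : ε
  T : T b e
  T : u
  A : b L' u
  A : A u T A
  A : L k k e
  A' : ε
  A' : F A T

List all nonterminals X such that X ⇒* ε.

Directly nullable (have an ε-production): T, A'.
No other nonterminal has a production whose RHS symbols are all nullable.

{ A', T }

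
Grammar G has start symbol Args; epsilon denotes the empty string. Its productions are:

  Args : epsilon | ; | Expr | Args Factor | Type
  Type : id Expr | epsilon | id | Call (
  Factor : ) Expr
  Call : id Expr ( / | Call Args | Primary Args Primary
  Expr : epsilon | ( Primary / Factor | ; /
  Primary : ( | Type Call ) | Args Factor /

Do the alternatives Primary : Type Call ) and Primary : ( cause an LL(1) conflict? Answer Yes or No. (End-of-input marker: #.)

FIRST(Type Call )) = { (, ), ;, id } and FIRST(() = { ( }.
Both contain (, so the two alternatives are not disjoint — LL(1) conflict.

Yes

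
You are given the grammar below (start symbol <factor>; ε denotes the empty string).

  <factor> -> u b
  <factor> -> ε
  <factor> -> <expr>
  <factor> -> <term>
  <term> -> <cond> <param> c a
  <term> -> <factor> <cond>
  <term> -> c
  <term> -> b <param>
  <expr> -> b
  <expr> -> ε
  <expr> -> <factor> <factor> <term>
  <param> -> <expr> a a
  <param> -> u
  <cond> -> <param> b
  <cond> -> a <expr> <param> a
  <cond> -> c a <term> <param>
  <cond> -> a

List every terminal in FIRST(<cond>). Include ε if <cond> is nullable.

{ a, b, c, u }

From <cond> -> <param> b: add FIRST(<param>) = { a, b, c, u }.
<cond> -> a <expr> <param> a contributes {a}.
<cond> -> c a <term> <param> contributes {c}.
<cond> -> a contributes {a}.
Union: FIRST(<cond>) = { a, b, c, u }.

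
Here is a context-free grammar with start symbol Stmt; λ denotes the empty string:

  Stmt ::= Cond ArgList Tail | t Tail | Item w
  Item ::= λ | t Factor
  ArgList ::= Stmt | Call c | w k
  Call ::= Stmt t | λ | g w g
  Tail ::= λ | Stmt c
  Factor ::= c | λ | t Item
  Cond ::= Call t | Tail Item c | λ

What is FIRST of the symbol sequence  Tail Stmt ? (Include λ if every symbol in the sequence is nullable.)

Add FIRST(Tail)\{λ} = { c, g, t, w }; Tail is nullable, continue.
Add FIRST(Stmt) = { c, g, t, w }; Stmt is not nullable, stop.

{ c, g, t, w }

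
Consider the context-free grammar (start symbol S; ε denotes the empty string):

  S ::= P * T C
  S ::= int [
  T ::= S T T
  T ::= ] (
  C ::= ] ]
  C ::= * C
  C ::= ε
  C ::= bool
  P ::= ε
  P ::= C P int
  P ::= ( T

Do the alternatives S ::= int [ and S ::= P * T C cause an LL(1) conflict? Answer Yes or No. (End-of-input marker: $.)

FIRST(int [) = { int } and FIRST(P * T C) = { (, *, ], bool, int }.
Both contain int, so the two alternatives are not disjoint — LL(1) conflict.

Yes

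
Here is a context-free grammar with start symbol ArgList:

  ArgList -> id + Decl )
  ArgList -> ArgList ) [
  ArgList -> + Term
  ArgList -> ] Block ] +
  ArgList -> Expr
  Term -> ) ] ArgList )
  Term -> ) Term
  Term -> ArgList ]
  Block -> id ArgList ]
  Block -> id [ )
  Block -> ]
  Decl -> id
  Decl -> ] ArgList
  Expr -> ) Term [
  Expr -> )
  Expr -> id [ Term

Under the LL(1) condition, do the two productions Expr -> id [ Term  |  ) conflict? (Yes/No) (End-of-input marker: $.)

FIRST(id [ Term) = { id } and FIRST()) = { ) }.
The FIRST sets are disjoint and neither alternative is nullable — no conflict.

No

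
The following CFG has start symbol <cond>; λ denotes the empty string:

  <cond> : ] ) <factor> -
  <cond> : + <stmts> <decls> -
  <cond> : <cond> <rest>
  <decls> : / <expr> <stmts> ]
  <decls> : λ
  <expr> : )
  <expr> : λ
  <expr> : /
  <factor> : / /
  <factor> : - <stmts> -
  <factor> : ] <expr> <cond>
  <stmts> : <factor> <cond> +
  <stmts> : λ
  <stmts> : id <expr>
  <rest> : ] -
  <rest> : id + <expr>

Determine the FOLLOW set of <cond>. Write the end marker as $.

{ $, +, -, ], id }

<cond> is the start symbol, so $ ∈ FOLLOW(<cond>).
In <cond> : <cond> <rest>: add FIRST(<rest>) = { ], id }.
In <factor> : ] <expr> <cond>: <cond> is at the end, add FOLLOW(<factor>) = { +, -, ] }.
In <stmts> : <factor> <cond> +: add FIRST(+) = { + }.
Union: FOLLOW(<cond>) = { $, +, -, ], id }.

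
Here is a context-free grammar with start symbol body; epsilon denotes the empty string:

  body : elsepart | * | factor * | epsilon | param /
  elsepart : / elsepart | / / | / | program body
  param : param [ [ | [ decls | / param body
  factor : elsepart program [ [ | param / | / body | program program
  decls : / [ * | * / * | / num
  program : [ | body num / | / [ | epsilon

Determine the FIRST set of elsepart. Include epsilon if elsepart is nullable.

{ *, /, [, num, epsilon }

elsepart : / elsepart contributes {/}.
elsepart : / / contributes {/}.
elsepart : / contributes {/}.
From elsepart : program body: program, body nullable, take FIRST(program) ∪ FIRST(body) = { *, /, [, num }; also epsilon since the whole RHS is nullable.
Union: FIRST(elsepart) = { *, /, [, num, epsilon }.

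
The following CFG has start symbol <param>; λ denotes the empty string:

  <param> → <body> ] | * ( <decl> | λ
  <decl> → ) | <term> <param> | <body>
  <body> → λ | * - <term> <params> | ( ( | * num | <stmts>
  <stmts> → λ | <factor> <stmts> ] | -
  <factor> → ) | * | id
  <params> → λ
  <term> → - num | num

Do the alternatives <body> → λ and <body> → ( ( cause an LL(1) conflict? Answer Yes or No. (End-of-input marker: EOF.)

FIRST(λ) = { λ } and FIRST(( () = { ( }.
The first is nullable but FOLLOW(<body>) = { EOF, ] } is disjoint from FIRST of the second.

No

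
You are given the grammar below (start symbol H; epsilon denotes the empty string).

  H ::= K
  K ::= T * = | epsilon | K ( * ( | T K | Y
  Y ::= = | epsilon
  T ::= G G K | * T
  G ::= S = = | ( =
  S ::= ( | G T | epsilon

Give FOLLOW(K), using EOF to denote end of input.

In H ::= K: K is at the end, add FOLLOW(H) = { EOF }.
In K ::= K ( * (: add FIRST(( * () = { ( }.
In K ::= T K: K is at the end, add FOLLOW(K) = { EOF, (, *, = }.
In T ::= G G K: K is at the end, add FOLLOW(T) = { EOF, (, *, = }.
Union: FOLLOW(K) = { EOF, (, *, = }.

{ EOF, (, *, = }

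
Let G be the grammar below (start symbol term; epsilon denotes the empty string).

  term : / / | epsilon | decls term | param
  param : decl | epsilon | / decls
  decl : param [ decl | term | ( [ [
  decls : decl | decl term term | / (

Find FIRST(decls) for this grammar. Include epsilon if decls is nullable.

{ (, /, [, epsilon }

From decls : decl: add FIRST(decl) = { (, /, [, epsilon } (including epsilon since decl is nullable).
From decls : decl term term: decl, term, term nullable, take FIRST(decl) ∪ FIRST(term) ∪ FIRST(term) = { (, /, [ }; also epsilon since the whole RHS is nullable.
decls : / ( contributes {/}.
Union: FIRST(decls) = { (, /, [, epsilon }.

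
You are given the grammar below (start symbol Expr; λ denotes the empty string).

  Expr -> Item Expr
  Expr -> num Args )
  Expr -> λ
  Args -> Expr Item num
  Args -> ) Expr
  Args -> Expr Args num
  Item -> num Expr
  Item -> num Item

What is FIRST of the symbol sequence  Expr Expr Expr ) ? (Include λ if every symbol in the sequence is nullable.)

Add FIRST(Expr)\{λ} = { num }; Expr is nullable, continue.
Add FIRST(Expr)\{λ} = { num }; Expr is nullable, continue.
Add FIRST(Expr)\{λ} = { num }; Expr is nullable, continue.
) is a terminal; add {)} and stop.

{ ), num }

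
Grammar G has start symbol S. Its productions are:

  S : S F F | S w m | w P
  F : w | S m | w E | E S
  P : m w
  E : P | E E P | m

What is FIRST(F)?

F : w contributes {w}.
From F : S m: add FIRST(S) = { w }.
F : w E contributes {w}.
From F : E S: add FIRST(E) = { m }.
Union: FIRST(F) = { m, w }.

{ m, w }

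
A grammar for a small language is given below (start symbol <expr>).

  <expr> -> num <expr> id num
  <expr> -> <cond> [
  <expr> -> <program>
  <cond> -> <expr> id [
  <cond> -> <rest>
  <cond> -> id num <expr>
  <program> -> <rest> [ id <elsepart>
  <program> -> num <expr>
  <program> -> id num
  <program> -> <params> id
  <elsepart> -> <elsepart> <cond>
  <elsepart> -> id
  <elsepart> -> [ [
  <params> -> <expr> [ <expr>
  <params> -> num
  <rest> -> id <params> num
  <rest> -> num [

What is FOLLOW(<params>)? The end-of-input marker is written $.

{ id, num }

In <program> -> <params> id: add FIRST(id) = { id }.
In <rest> -> id <params> num: add FIRST(num) = { num }.
Union: FOLLOW(<params>) = { id, num }.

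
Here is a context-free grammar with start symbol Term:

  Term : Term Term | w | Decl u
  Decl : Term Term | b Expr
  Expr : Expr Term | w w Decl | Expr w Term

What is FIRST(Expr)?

From Expr : Expr Term: add FIRST(Expr) = { w }.
Expr : w w Decl contributes {w}.
From Expr : Expr w Term: add FIRST(Expr) = { w }.
Union: FIRST(Expr) = { w }.

{ w }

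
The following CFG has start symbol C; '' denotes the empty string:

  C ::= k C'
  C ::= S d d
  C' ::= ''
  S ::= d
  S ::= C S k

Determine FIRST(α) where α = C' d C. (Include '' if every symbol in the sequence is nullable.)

Add FIRST(C')\{''} = {  }; C' is nullable, continue.
d is a terminal; add {d} and stop.

{ d }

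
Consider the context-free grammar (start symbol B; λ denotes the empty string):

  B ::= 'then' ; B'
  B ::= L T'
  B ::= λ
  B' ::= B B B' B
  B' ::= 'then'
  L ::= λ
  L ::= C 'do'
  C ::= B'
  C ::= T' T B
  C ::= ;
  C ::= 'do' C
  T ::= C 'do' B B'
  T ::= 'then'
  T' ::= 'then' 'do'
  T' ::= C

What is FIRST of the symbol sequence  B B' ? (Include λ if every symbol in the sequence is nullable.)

Add FIRST(B)\{λ} = { 'do', 'then', ; }; B is nullable, continue.
Add FIRST(B') = { 'do', 'then', ; }; B' is not nullable, stop.

{ 'do', 'then', ; }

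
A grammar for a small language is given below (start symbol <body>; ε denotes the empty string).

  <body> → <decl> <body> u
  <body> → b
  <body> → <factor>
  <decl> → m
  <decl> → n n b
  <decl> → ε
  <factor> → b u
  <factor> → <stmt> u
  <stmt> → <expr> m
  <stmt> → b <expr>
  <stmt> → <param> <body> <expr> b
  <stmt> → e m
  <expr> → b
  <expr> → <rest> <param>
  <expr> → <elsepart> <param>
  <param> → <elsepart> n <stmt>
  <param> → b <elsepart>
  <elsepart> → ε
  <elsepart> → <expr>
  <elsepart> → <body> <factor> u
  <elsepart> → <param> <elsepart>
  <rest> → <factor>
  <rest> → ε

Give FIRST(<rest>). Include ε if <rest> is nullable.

From <rest> → <factor>: add FIRST(<factor>) = { b, e, m, n }.
<rest> → ε contributes ε.
Union: FIRST(<rest>) = { b, e, m, n, ε }.

{ b, e, m, n, ε }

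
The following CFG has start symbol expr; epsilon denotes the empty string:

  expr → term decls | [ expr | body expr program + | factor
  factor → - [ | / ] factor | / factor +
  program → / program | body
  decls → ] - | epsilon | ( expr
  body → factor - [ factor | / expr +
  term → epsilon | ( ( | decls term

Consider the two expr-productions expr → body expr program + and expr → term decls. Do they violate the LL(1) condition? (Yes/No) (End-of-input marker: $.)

Yes

FIRST(body expr program +) = { -, / } and FIRST(term decls) = { (, ], epsilon }.
The second alternative is nullable and FOLLOW(expr) = { $, (, +, -, /, ] } shares - with FIRST of the first — conflict.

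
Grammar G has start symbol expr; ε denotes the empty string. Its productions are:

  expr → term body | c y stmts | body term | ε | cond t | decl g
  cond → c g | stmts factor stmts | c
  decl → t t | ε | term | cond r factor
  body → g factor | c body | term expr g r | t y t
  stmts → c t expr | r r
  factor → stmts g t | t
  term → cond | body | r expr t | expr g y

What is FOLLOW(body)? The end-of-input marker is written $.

In expr → term body: body is at the end, add FOLLOW(expr) = { $, c, g, r, t }.
In expr → body term: add FIRST(term) = { c, g, r, t }.
In body → c body: body is at the end, add FOLLOW(body) = { $, c, g, r, t }.
In term → body: body is at the end, add FOLLOW(term) = { $, c, g, r, t }.
Union: FOLLOW(body) = { $, c, g, r, t }.

{ $, c, g, r, t }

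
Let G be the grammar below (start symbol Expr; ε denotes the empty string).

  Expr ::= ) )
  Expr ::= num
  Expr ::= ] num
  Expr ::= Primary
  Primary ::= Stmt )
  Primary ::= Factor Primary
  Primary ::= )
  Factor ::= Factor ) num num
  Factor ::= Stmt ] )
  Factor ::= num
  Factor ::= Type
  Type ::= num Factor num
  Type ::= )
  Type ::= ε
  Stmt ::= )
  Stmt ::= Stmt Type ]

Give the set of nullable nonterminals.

Directly nullable (have an ε-production): Type.
Factor ::= Type with every symbol nullable, so Factor is nullable.
No other nonterminal has a production whose RHS symbols are all nullable.

{ Factor, Type }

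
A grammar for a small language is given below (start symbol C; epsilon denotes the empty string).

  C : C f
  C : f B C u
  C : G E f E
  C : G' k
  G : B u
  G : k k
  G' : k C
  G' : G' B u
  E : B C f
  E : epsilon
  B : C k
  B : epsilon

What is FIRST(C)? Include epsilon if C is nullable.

From C : C f: add FIRST(C) = { f, k, u }.
C : f B C u contributes {f}.
From C : G E f E: add FIRST(G) = { f, k, u }.
From C : G' k: add FIRST(G') = { k }.
Union: FIRST(C) = { f, k, u }.

{ f, k, u }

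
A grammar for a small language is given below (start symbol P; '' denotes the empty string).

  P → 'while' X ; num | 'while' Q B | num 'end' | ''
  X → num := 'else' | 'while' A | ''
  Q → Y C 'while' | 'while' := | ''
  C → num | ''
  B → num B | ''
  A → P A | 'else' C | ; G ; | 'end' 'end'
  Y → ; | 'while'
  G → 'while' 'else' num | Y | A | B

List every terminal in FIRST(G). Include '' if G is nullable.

G → 'while' 'else' num contributes {'while'}.
From G → Y: add FIRST(Y) = { 'while', ; }.
From G → A: add FIRST(A) = { 'else', 'end', 'while', ;, num }.
From G → B: add FIRST(B) = { num, '' } (including '' since B is nullable).
Union: FIRST(G) = { 'else', 'end', 'while', ;, num, '' }.

{ 'else', 'end', 'while', ;, num, '' }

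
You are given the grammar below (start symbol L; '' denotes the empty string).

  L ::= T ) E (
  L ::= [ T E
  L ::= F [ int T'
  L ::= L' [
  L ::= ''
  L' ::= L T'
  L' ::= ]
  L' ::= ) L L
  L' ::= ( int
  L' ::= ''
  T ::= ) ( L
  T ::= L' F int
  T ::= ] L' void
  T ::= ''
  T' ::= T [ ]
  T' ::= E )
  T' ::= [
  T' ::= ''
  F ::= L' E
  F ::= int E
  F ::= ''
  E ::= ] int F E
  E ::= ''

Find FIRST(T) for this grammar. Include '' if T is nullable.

T ::= ) ( L contributes {)}.
From T ::= L' F int: L', F nullable, take FIRST(L') ∪ FIRST(F) ∪ {int} = { (, ), [, ], int }.
T ::= ] L' void contributes {]}.
T ::= '' contributes ''.
Union: FIRST(T) = { (, ), [, ], int, '' }.

{ (, ), [, ], int, '' }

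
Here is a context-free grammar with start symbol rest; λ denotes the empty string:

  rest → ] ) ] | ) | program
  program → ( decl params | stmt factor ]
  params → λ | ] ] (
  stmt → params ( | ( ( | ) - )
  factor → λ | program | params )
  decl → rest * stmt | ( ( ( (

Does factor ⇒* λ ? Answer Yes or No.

factor has an λ-production, so factor ⇒ λ.

Yes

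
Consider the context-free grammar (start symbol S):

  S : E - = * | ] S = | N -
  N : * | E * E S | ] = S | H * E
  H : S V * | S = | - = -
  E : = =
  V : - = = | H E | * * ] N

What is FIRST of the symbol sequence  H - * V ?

{ *, -, =, ] }

Add FIRST(H) = { *, -, =, ] }; H is not nullable, stop.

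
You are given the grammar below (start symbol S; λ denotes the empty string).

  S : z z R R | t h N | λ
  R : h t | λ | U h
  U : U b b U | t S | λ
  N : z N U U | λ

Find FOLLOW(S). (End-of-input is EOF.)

{ EOF, b, h, t }

S is the start symbol, so EOF ∈ FOLLOW(S).
In U : t S: S is at the end, add FOLLOW(U) = { EOF, b, h, t }.
Union: FOLLOW(S) = { EOF, b, h, t }.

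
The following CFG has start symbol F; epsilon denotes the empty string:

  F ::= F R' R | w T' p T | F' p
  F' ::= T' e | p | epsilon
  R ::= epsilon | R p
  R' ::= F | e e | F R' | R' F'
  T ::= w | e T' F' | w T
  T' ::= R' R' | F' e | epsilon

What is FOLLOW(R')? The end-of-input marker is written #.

{ #, e, p, w }

In F ::= F R' R: add FIRST(R)\{epsilon} = { p }.
  Since R is nullable, also add FOLLOW(F) = { #, e, p, w }.
In R' ::= F R': R' is at the end, add FOLLOW(R') = { #, e, p, w }.
In R' ::= R' F': add FIRST(F')\{epsilon} = { e, p, w }.
  Since F' is nullable, also add FOLLOW(R') = { #, e, p, w }.
In T' ::= R' R': add FIRST(R') = { e, p, w }.
In T' ::= R' R': R' is at the end, add FOLLOW(T') = { #, e, p, w }.
Union: FOLLOW(R') = { #, e, p, w }.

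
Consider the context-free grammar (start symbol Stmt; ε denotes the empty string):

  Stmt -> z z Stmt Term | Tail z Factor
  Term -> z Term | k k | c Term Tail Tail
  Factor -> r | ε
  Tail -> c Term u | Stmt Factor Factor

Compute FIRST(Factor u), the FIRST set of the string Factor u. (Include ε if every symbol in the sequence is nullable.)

Add FIRST(Factor)\{ε} = { r }; Factor is nullable, continue.
u is a terminal; add {u} and stop.

{ r, u }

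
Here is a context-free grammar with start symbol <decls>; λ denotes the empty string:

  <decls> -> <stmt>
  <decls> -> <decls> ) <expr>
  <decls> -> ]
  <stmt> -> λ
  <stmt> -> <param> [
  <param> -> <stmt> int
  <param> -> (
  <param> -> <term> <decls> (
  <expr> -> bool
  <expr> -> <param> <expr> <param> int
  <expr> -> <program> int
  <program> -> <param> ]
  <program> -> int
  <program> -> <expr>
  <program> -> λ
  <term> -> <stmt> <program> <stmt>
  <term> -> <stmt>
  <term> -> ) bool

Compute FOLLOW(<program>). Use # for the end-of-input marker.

{ (, ), ], bool, int }

In <expr> -> <program> int: add FIRST(int) = { int }.
In <term> -> <stmt> <program> <stmt>: add FIRST(<stmt>)\{λ} = { (, ), ], bool, int }.
  Since <stmt> is nullable, also add FOLLOW(<term>) = { (, ), ], bool, int }.
Union: FOLLOW(<program>) = { (, ), ], bool, int }.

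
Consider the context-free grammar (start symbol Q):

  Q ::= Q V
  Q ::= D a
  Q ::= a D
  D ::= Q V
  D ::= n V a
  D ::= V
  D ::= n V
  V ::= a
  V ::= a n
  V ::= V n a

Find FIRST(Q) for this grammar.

From Q ::= Q V: add FIRST(Q) = { a, n }.
From Q ::= D a: add FIRST(D) = { a, n }.
Q ::= a D contributes {a}.
Union: FIRST(Q) = { a, n }.

{ a, n }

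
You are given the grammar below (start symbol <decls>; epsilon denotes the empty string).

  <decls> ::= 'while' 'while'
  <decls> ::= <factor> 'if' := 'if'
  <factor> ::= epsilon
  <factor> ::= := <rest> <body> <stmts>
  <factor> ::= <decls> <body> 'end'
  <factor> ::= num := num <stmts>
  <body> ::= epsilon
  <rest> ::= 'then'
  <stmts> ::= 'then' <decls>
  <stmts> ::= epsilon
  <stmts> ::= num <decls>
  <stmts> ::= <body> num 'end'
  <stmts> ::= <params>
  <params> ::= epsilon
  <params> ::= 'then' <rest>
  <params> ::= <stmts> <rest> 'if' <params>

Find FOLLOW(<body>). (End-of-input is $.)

In <factor> ::= := <rest> <body> <stmts>: add FIRST(<stmts>)\{epsilon} = { 'then', num }.
  Since <stmts> is nullable, also add FOLLOW(<factor>) = { 'if' }.
In <factor> ::= <decls> <body> 'end': add FIRST('end') = { 'end' }.
In <stmts> ::= <body> num 'end': add FIRST(num 'end') = { num }.
Union: FOLLOW(<body>) = { 'end', 'if', 'then', num }.

{ 'end', 'if', 'then', num }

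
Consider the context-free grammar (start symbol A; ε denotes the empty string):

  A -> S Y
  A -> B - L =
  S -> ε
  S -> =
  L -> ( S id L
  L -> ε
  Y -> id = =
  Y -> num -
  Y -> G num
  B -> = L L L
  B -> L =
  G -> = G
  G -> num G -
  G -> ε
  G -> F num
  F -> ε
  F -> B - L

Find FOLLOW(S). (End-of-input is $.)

{ (, =, id, num }

In A -> S Y: add FIRST(Y) = { (, =, id, num }.
In L -> ( S id L: add FIRST(id L) = { id }.
Union: FOLLOW(S) = { (, =, id, num }.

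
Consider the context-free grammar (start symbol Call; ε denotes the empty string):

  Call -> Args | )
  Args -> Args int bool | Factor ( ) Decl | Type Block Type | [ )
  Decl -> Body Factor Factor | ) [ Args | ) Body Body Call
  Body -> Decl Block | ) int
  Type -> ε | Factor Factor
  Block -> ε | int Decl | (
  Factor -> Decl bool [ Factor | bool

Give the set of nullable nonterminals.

Directly nullable (have an ε-production): Type, Block.
Args -> Type Block Type with every symbol nullable, so Args is nullable.
Call -> Args with every symbol nullable, so Call is nullable.
No other nonterminal has a production whose RHS symbols are all nullable.

{ Args, Block, Call, Type }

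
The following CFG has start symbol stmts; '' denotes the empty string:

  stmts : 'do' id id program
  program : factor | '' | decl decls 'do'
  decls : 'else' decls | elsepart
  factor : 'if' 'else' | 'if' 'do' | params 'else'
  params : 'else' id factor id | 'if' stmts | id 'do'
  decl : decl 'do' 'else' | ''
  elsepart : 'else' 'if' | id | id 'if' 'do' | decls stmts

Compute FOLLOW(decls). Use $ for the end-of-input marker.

{ 'do' }

In program : decl decls 'do': add FIRST('do') = { 'do' }.
In decls : 'else' decls: decls is at the end, add FOLLOW(decls) = { 'do' }.
In elsepart : decls stmts: add FIRST(stmts) = { 'do' }.
Union: FOLLOW(decls) = { 'do' }.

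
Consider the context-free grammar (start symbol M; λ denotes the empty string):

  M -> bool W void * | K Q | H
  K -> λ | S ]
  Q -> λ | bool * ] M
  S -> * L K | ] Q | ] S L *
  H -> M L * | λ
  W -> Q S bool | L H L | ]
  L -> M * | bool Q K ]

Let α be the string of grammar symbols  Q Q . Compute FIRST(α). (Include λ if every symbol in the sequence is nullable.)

Add FIRST(Q)\{λ} = { bool }; Q is nullable, continue.
Add FIRST(Q)\{λ} = { bool }; Q is nullable, continue.
Every symbol is nullable, so include λ.

{ bool, λ }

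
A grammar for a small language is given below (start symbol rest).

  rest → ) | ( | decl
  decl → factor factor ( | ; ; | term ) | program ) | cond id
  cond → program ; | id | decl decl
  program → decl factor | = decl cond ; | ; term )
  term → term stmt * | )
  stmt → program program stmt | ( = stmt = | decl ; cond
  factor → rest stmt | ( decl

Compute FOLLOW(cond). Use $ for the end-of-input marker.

{ (, ), *, ;, =, id }

In decl → cond id: add FIRST(id) = { id }.
In program → = decl cond ;: add FIRST(;) = { ; }.
In stmt → decl ; cond: cond is at the end, add FOLLOW(stmt) = { (, ), *, ;, =, id }.
Union: FOLLOW(cond) = { (, ), *, ;, =, id }.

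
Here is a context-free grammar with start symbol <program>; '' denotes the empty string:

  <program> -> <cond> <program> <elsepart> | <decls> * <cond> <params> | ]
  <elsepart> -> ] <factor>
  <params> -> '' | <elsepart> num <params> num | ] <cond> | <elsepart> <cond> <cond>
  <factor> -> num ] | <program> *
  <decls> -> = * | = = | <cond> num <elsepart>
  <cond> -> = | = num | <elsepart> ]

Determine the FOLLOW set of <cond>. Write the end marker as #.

In <program> -> <cond> <program> <elsepart>: add FIRST(<program> <elsepart>) = { =, ] }.
In <program> -> <decls> * <cond> <params>: add FIRST(<params>)\{''} = { ] }.
  Since <params> is nullable, also add FOLLOW(<program>) = { #, *, ] }.
In <params> -> ] <cond>: <cond> is at the end, add FOLLOW(<params>) = { #, *, ], num }.
In <params> -> <elsepart> <cond> <cond>: add FIRST(<cond>) = { =, ] }.
In <params> -> <elsepart> <cond> <cond>: <cond> is at the end, add FOLLOW(<params>) = { #, *, ], num }.
In <decls> -> <cond> num <elsepart>: add FIRST(num <elsepart>) = { num }.
Union: FOLLOW(<cond>) = { #, *, =, ], num }.

{ #, *, =, ], num }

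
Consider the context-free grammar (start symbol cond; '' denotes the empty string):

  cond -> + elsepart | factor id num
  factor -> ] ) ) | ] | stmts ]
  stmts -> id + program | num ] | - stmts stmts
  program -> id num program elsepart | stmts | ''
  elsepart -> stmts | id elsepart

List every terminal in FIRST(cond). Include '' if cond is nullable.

cond -> + elsepart contributes {+}.
From cond -> factor id num: add FIRST(factor) = { -, ], id, num }.
Union: FIRST(cond) = { +, -, ], id, num }.

{ +, -, ], id, num }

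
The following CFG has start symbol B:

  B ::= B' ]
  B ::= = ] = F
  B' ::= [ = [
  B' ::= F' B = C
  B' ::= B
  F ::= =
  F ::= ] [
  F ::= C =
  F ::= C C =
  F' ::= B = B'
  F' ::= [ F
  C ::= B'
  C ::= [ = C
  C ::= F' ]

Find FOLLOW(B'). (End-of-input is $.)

{ =, [, ] }

In B ::= B' ]: add FIRST(]) = { ] }.
In F' ::= B = B': B' is at the end, add FOLLOW(F') = { =, [, ] }.
In C ::= B': B' is at the end, add FOLLOW(C) = { =, [, ] }.
Union: FOLLOW(B') = { =, [, ] }.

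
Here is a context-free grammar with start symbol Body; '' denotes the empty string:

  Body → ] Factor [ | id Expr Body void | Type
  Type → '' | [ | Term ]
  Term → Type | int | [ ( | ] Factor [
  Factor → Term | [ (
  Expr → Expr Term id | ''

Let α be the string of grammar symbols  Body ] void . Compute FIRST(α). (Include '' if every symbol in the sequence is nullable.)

Add FIRST(Body)\{''} = { [, ], id, int }; Body is nullable, continue.
] is a terminal; add {]} and stop.

{ [, ], id, int }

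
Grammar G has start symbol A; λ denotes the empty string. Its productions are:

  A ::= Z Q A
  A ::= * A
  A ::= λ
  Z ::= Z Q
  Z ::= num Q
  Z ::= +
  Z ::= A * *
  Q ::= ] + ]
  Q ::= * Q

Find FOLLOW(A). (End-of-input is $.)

{ $, * }

A is the start symbol, so $ ∈ FOLLOW(A).
In A ::= Z Q A: A is at the end, add FOLLOW(A) = { $, * }.
In A ::= * A: A is at the end, add FOLLOW(A) = { $, * }.
In Z ::= A * *: add FIRST(* *) = { * }.
Union: FOLLOW(A) = { $, * }.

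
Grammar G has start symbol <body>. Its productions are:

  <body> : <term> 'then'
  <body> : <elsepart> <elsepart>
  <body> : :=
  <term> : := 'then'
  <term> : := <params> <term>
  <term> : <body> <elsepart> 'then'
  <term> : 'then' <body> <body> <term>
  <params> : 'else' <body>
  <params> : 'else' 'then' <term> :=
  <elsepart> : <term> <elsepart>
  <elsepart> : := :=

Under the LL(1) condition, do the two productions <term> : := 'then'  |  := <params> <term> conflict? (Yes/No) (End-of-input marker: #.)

Yes

FIRST(:= 'then') = { := } and FIRST(:= <params> <term>) = { := }.
Both contain :=, so the two alternatives are not disjoint — LL(1) conflict.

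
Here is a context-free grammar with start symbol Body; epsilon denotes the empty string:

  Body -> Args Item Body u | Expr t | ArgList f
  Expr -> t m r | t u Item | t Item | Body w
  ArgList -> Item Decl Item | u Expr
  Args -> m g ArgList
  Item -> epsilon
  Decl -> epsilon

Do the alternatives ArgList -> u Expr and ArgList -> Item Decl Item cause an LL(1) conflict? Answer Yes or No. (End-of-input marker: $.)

Yes

FIRST(u Expr) = { u } and FIRST(Item Decl Item) = { epsilon }.
The second alternative is nullable and FOLLOW(ArgList) = { f, m, t, u } shares u with FIRST of the first — conflict.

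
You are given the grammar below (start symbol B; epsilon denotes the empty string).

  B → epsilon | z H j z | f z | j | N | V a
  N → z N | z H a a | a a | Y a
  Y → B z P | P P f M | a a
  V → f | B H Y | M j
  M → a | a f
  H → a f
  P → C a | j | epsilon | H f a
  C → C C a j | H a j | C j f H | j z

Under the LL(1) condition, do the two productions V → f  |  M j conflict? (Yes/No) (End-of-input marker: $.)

FIRST(f) = { f } and FIRST(M j) = { a }.
The FIRST sets are disjoint and neither alternative is nullable — no conflict.

No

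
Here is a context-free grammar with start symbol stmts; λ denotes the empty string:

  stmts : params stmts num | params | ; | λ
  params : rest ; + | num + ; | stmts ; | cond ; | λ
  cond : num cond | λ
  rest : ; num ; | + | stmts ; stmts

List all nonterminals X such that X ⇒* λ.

Directly nullable (have an λ-production): stmts, params, cond.
No other nonterminal has a production whose RHS symbols are all nullable.

{ cond, params, stmts }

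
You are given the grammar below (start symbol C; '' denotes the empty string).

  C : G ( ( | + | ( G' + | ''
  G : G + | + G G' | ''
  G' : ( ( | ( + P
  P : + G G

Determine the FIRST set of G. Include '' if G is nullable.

From G : G +: G nullable, take FIRST(G) ∪ {+} = { + }.
G : + G G' contributes {+}.
G : '' contributes ''.
Union: FIRST(G) = { +, '' }.

{ +, '' }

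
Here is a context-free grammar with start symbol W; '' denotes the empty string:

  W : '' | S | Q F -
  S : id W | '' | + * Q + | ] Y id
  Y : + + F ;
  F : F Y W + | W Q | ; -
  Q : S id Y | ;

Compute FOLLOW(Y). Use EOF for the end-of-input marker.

In S : ] Y id: add FIRST(id) = { id }.
In F : F Y W +: add FIRST(W +) = { +, ;, ], id }.
In Q : S id Y: Y is at the end, add FOLLOW(Q) = { +, -, ;, ], id }.
Union: FOLLOW(Y) = { +, -, ;, ], id }.

{ +, -, ;, ], id }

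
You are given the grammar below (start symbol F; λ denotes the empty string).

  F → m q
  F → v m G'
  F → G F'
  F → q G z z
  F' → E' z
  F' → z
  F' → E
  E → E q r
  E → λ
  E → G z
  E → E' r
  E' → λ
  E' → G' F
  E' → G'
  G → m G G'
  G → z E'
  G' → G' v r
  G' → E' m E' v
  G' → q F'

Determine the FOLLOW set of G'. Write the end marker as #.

In F → v m G': G' is at the end, add FOLLOW(F) = { #, m, q, r, v, z }.
In E' → G' F: add FIRST(F) = { m, q, v, z }.
In E' → G': G' is at the end, add FOLLOW(E') = { #, m, q, r, v, z }.
In G → m G G': G' is at the end, add FOLLOW(G) = { #, m, q, r, v, z }.
In G' → G' v r: add FIRST(v r) = { v }.
Union: FOLLOW(G') = { #, m, q, r, v, z }.

{ #, m, q, r, v, z }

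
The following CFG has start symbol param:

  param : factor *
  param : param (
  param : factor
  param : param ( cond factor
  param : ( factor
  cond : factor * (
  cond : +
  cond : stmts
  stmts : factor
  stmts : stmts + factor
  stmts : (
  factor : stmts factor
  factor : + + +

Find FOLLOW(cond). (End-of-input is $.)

{ (, + }

In param : param ( cond factor: add FIRST(factor) = { (, + }.
Union: FOLLOW(cond) = { (, + }.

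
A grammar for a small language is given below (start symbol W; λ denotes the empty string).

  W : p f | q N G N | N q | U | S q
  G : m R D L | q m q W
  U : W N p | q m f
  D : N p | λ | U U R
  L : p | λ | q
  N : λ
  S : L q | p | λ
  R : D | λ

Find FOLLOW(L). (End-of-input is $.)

{ $, p, q }

In G : m R D L: L is at the end, add FOLLOW(G) = { $, p }.
In S : L q: add FIRST(q) = { q }.
Union: FOLLOW(L) = { $, p, q }.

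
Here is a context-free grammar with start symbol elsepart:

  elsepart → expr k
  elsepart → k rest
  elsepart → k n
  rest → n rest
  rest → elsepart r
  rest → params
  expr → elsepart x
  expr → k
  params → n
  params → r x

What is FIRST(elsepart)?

{ k }

From elsepart → expr k: add FIRST(expr) = { k }.
elsepart → k rest contributes {k}.
elsepart → k n contributes {k}.
Union: FIRST(elsepart) = { k }.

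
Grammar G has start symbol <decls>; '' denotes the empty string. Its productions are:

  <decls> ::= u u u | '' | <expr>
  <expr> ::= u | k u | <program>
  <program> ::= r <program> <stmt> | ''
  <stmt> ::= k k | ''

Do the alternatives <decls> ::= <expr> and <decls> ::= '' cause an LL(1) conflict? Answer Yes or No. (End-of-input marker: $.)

Yes

FIRST(<expr>) = { k, r, u, '' } and FIRST('') = { '' }.
Both alternatives are nullable, violating the LL(1) condition.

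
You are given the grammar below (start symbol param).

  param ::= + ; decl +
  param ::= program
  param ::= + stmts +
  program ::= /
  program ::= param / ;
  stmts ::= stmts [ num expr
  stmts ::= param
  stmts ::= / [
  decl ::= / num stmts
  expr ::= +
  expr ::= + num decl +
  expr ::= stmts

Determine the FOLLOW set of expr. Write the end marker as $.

In stmts ::= stmts [ num expr: expr is at the end, add FOLLOW(stmts) = { +, [ }.
Union: FOLLOW(expr) = { +, [ }.

{ +, [ }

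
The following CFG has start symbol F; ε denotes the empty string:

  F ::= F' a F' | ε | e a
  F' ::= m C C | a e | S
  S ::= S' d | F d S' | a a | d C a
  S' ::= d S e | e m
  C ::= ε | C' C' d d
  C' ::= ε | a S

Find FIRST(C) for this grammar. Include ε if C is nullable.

{ a, d, ε }

C ::= ε contributes ε.
From C ::= C' C' d d: C', C' nullable, take FIRST(C') ∪ FIRST(C') ∪ {d} = { a, d }.
Union: FIRST(C) = { a, d, ε }.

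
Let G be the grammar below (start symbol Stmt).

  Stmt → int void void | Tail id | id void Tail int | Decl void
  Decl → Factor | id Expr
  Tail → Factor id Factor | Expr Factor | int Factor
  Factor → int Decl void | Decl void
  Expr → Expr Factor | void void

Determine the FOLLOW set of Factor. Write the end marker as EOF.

{ id, int, void }

In Decl → Factor: Factor is at the end, add FOLLOW(Decl) = { void }.
In Tail → Factor id Factor: add FIRST(id Factor) = { id }.
In Tail → Factor id Factor: Factor is at the end, add FOLLOW(Tail) = { id, int }.
In Tail → Expr Factor: Factor is at the end, add FOLLOW(Tail) = { id, int }.
In Tail → int Factor: Factor is at the end, add FOLLOW(Tail) = { id, int }.
In Expr → Expr Factor: Factor is at the end, add FOLLOW(Expr) = { id, int, void }.
Union: FOLLOW(Factor) = { id, int, void }.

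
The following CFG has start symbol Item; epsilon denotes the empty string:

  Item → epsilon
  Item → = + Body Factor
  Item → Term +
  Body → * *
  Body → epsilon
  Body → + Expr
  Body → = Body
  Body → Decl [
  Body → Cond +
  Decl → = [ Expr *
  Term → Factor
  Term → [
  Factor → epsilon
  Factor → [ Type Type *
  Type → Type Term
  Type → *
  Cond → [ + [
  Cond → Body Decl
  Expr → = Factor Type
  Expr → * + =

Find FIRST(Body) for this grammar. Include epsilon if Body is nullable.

{ *, +, =, [, epsilon }

Body → * * contributes {*}.
Body → epsilon contributes epsilon.
Body → + Expr contributes {+}.
Body → = Body contributes {=}.
From Body → Decl [: add FIRST(Decl) = { = }.
From Body → Cond +: add FIRST(Cond) = { *, +, =, [ }.
Union: FIRST(Body) = { *, +, =, [, epsilon }.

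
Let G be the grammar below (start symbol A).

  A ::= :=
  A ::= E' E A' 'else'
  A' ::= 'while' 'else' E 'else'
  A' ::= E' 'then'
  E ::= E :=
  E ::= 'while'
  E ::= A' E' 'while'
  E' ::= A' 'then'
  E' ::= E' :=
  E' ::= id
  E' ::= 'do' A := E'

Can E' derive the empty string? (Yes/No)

No

No nonterminal in this grammar is nullable.
No production of E' has an RHS whose symbols are all nullable, so E' is not nullable.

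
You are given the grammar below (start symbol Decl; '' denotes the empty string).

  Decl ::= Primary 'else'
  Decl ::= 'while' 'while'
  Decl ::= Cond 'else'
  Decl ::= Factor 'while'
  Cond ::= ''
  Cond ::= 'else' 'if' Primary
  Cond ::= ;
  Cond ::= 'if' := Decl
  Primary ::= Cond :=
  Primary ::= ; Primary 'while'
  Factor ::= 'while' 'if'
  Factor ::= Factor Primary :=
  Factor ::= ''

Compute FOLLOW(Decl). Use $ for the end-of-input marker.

{ $, 'else', := }

Decl is the start symbol, so $ ∈ FOLLOW(Decl).
In Cond ::= 'if' := Decl: Decl is at the end, add FOLLOW(Cond) = { 'else', := }.
Union: FOLLOW(Decl) = { $, 'else', := }.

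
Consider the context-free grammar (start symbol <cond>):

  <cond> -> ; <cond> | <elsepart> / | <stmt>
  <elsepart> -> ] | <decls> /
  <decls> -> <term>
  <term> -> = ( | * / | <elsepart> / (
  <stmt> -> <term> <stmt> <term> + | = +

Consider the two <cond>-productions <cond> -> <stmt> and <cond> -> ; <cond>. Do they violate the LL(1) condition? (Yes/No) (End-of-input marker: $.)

FIRST(<stmt>) = { *, =, ] } and FIRST(; <cond>) = { ; }.
The FIRST sets are disjoint and neither alternative is nullable — no conflict.

No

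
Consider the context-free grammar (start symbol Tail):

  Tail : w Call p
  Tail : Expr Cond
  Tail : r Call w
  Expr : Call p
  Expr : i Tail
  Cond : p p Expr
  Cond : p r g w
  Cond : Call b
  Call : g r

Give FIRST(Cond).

{ g, p }

Cond : p p Expr contributes {p}.
Cond : p r g w contributes {p}.
From Cond : Call b: add FIRST(Call) = { g }.
Union: FIRST(Cond) = { g, p }.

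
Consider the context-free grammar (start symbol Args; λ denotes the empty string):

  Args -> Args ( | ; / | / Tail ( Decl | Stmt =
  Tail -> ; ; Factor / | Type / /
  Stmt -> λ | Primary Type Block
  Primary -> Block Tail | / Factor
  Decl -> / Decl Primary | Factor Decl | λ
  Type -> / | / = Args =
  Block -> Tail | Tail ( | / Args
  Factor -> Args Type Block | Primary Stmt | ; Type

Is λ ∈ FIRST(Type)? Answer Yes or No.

Nullable nonterminals: Decl, Stmt.
No production of Type has an RHS whose symbols are all nullable, so Type is not nullable.

No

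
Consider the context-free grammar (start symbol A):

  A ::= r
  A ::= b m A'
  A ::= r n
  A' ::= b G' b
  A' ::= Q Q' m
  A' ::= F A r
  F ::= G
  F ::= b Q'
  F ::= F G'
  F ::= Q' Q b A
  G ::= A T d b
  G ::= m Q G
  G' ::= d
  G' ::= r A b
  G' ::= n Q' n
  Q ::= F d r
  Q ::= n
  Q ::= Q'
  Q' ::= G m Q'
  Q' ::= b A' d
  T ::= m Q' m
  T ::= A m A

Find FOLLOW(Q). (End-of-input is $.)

In A' ::= Q Q' m: add FIRST(Q' m) = { b, m, r }.
In F ::= Q' Q b A: add FIRST(b A) = { b }.
In G ::= m Q G: add FIRST(G) = { b, m, r }.
Union: FOLLOW(Q) = { b, m, r }.

{ b, m, r }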